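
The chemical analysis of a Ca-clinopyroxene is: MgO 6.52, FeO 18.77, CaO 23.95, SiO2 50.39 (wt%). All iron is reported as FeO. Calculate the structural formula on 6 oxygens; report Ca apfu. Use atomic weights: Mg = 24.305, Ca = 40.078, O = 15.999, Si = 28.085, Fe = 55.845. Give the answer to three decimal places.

MgO: 6.52/40.304 = 0.16177 mol → 0.16177 mol Mg, 0.16177 mol O.
FeO: 18.77/71.844 = 0.26126 mol → 0.26126 mol Fe, 0.26126 mol O.
CaO: 23.95/56.077 = 0.42709 mol → 0.42709 mol Ca, 0.42709 mol O.
SiO2: 50.39/60.083 = 0.83867 mol → 0.83867 mol Si, 1.67734 mol O.
Total oxygen = 2.52746 mol. Normalization factor = 6/2.52746 = 2.37392.
Ca per 6 O = 0.42709 × 2.37392 = 1.014.

1.014 Ca apfu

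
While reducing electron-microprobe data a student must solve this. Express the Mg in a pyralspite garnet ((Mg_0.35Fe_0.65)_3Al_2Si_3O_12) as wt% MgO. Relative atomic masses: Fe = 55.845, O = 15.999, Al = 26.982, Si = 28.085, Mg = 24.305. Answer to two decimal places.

M((Mg_0.35Fe_0.65)_3Al_2Si_3O_12) = 464.625 g/mol; M(MgO) = 40.304 g/mol.
Moles MgO per formula unit = 1.05 Mg ÷ 1 = 1.0500.
MgO fraction = (1.0500 × 40.304) / 464.625 = 42.319/464.625 = 0.0911.

9.11 wt%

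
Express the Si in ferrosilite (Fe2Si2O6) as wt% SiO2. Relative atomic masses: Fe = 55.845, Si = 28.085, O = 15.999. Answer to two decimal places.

45.54 wt%

M(Fe2Si2O6) = 263.854 g/mol; M(SiO2) = 60.083 g/mol.
Moles SiO2 per formula unit = 2 Si ÷ 1 = 2.0000.
SiO2 fraction = (2.0000 × 60.083) / 263.854 = 120.166/263.854 = 0.4554.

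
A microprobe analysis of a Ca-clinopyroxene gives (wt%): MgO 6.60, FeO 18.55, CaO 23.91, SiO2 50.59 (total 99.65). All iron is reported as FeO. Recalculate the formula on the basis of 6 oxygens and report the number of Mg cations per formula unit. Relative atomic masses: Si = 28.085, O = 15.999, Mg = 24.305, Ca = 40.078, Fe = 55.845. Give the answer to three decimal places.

MgO (M=40.304): mol = 0.16376; Mg = 0.16376, O = 0.16376.
FeO (M=71.844): mol = 0.25820; Fe = 0.25820, O = 0.25820.
CaO (M=56.077): mol = 0.42638; Ca = 0.42638, O = 0.42638.
SiO2 (M=60.083): mol = 0.84200; Si = 0.84200, O = 1.68400.
ΣO = 2.53234; factor = 6/ΣO = 2.36935.
Mg apfu = 0.16376 × 2.36935 = 0.388.

0.388 Mg apfu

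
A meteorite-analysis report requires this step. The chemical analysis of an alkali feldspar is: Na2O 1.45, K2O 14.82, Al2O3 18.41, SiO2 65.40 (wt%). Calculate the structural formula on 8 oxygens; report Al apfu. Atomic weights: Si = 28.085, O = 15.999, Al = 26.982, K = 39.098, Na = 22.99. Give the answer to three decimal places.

1.45 wt% Na2O ÷ 61.979 g/mol = 0.02340 mol, giving 0.04680 Na and 0.02340 O.
14.82 wt% K2O ÷ 94.195 g/mol = 0.15733 mol, giving 0.31466 K and 0.15733 O.
18.41 wt% Al2O3 ÷ 101.961 g/mol = 0.18056 mol, giving 0.36112 Al and 0.54168 O.
65.40 wt% SiO2 ÷ 60.083 g/mol = 1.08849 mol, giving 1.08849 Si and 2.17698 O.
Oxygen sums to 2.89939; scaling by 8/2.89939 = 2.75920 puts the formula on 8 O.
Al: 0.36112 × 2.75920 = 0.996 atoms per formula unit.

0.996 Al apfu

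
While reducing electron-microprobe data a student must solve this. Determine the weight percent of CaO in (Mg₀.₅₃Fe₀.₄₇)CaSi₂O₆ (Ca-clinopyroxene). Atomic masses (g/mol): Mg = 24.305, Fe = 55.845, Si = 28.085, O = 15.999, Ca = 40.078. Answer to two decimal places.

24.24 wt%

M((Mg₀.₅₃Fe₀.₄₇)CaSi₂O₆) = 231.371 g/mol; M(CaO) = 56.077 g/mol.
Moles CaO per formula unit = 1 Ca ÷ 1 = 1.0000.
CaO fraction = (1.0000 × 56.077) / 231.371 = 56.077/231.371 = 0.2424.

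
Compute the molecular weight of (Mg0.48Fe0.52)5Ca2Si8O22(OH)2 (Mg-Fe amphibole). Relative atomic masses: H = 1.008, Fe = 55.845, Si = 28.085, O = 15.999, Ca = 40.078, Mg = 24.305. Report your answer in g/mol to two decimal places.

894.36 g/mol

Mg: 2.40 × 24.305 = 58.3320
Fe: 2.60 × 55.845 = 145.1970
Ca: 2 × 40.078 = 80.1560
Si: 8 × 28.085 = 224.6800
O: 24 × 15.999 = 383.9760
H: 2 × 1.008 = 2.0160
Summing the contributions gives the formula mass.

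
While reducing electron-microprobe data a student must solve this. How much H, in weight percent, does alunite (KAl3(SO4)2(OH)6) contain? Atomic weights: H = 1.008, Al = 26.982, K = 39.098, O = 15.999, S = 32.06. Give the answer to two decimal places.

1.46 weight percent

Formula mass = 1×39.098 + 3×26.982 + 2×32.06 + 14×15.999 + 6×1.008 = 414.198 g/mol, of which 6.048 g is H.
So H makes up 6.048/414.198 = 0.0146 of the mass, i.e. 1.46%.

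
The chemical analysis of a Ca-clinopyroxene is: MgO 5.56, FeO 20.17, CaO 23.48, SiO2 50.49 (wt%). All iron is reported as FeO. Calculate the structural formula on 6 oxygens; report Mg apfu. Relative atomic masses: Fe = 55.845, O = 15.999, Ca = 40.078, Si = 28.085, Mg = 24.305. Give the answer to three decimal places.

5.56 wt% MgO ÷ 40.304 g/mol = 0.13795 mol, giving 0.13795 Mg and 0.13795 O.
20.17 wt% FeO ÷ 71.844 g/mol = 0.28075 mol, giving 0.28075 Fe and 0.28075 O.
23.48 wt% CaO ÷ 56.077 g/mol = 0.41871 mol, giving 0.41871 Ca and 0.41871 O.
50.49 wt% SiO2 ÷ 60.083 g/mol = 0.84034 mol, giving 0.84034 Si and 1.68068 O.
Oxygen sums to 2.51809; scaling by 6/2.51809 = 2.38276 puts the formula on 6 O.
Mg: 0.13795 × 2.38276 = 0.329 atoms per formula unit.

0.329 Mg apfu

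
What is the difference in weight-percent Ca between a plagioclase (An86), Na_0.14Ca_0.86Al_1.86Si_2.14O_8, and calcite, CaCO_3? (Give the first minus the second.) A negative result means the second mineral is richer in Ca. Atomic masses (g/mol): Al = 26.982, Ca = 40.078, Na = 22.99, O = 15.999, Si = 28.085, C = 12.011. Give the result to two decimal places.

M(Na_0.14Ca_0.86Al_1.86Si_2.14O_8) = 275.966 g/mol, so wt% Ca = 34.467/275.966 × 100 = 12.49%.
M(CaCO_3) = 100.086 g/mol, so wt% Ca = 40.078/100.086 × 100 = 40.04%.
12.49 − 40.04 = -27.55 pp.

-27.55 percentage points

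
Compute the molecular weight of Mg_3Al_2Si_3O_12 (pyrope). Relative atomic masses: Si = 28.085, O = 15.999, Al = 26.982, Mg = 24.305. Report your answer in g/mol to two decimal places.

403.12 g/mol

Mg: 3 × 24.305 = 72.9150
Al: 2 × 26.982 = 53.9640
Si: 3 × 28.085 = 84.2550
O: 12 × 15.999 = 191.9880
Summing the contributions gives the formula mass.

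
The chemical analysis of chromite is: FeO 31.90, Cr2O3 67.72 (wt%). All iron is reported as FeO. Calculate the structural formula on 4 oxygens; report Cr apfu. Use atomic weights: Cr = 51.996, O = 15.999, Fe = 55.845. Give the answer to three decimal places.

31.90 wt% FeO ÷ 71.844 g/mol = 0.44402 mol, giving 0.44402 Fe and 0.44402 O.
67.72 wt% Cr2O3 ÷ 151.989 g/mol = 0.44556 mol, giving 0.89112 Cr and 1.33668 O.
Oxygen sums to 1.78070; scaling by 4/1.78070 = 2.24631 puts the formula on 4 O.
Cr: 0.89112 × 2.24631 = 2.002 atoms per formula unit.

2.002 Cr apfu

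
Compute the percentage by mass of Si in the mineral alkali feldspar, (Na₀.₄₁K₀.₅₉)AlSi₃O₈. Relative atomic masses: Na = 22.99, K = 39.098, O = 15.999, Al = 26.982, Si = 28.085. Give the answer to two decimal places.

M((Na₀.₄₁K₀.₅₉)AlSi₃O₈) = 271.723 g/mol.
Si contributes 3 × 28.085 = 84.255 g per mole.
84.255/271.723 = 0.3101 → 31.01%.

31.01 wt%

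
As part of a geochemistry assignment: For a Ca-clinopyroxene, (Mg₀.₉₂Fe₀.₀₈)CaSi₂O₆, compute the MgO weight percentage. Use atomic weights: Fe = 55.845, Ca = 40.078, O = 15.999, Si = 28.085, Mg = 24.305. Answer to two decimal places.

16.93 wt%

M((Mg₀.₉₂Fe₀.₀₈)CaSi₂O₆) = 219.070 g/mol; M(MgO) = 40.304 g/mol.
Moles MgO per formula unit = 0.92 Mg ÷ 1 = 0.9200.
MgO fraction = (0.9200 × 40.304) / 219.070 = 37.080/219.070 = 0.1693.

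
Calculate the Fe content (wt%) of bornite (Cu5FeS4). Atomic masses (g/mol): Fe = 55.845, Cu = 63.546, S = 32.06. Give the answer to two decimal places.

11.13 wt%

Formula mass = 5*63.546 + 1*55.845 + 4*32.06 = 501.815 g/mol, of which 55.845 g is Fe.
So Fe makes up 55.845/501.815 = 0.1113 of the mass, i.e. 11.13%.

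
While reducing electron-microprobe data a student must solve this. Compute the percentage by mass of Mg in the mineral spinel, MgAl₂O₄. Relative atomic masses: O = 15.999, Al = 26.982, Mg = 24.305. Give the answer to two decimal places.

17.08 weight percent

Molar mass of MgAl₂O₄: 1·24.305 + 2·26.982 + 4·15.999 = 142.265 g/mol.
Mass of Mg per formula unit: 1 × 24.305 = 24.305 g.
Weight fraction Mg = 24.305 / 142.265 = 0.1708.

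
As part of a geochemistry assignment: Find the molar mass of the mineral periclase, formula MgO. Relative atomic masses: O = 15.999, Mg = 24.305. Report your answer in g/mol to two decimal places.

The formula mass is the sum 1(24.305) + 1(15.999).

40.30 g/mol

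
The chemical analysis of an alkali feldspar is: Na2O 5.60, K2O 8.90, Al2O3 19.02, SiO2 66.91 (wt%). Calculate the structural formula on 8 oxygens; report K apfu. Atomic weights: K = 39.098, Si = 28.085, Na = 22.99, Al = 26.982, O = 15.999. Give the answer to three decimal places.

Na2O: 5.60/61.979 = 0.09035 mol → 0.18070 mol Na, 0.09035 mol O.
K2O: 8.90/94.195 = 0.09448 mol → 0.18896 mol K, 0.09448 mol O.
Al2O3: 19.02/101.961 = 0.18654 mol → 0.37308 mol Al, 0.55962 mol O.
SiO2: 66.91/60.083 = 1.11363 mol → 1.11363 mol Si, 2.22726 mol O.
Total oxygen = 2.97171 mol. Normalization factor = 8/2.97171 = 2.69205.
K per 8 O = 0.18896 × 2.69205 = 0.509.

0.509 K apfu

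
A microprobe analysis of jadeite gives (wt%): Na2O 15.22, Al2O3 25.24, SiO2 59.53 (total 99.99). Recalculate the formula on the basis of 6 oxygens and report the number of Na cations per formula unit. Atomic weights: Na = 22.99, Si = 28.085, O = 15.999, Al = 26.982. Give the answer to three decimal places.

Na2O (M=61.979): mol = 0.24557; Na = 0.49114, O = 0.24557.
Al2O3 (M=101.961): mol = 0.24755; Al = 0.49510, O = 0.74265.
SiO2 (M=60.083): mol = 0.99080; Si = 0.99080, O = 1.98160.
ΣO = 2.96982; factor = 6/ΣO = 2.02032.
Na apfu = 0.49114 × 2.02032 = 0.992.

0.992 Na apfu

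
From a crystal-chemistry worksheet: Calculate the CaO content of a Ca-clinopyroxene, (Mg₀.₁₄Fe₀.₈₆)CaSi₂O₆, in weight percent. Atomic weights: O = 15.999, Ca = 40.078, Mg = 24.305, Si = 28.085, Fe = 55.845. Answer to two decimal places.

Molar mass of (Mg₀.₁₄Fe₀.₈₆)CaSi₂O₆ = 0.14×24.305 + 0.86×55.845 + 1×40.078 + 2×28.085 + 6×15.999 = 243.671 g/mol.
Each formula unit contains 1 Ca, equivalent to 1/1 = 1.0000 mol CaO.
M(CaO) = 1×40.078 + 1×15.999 = 56.077 g/mol.
Mass of CaO per formula unit = 1.0000 × 56.077 = 56.077 g.
CaO wt% = 56.077 / 243.671 × 100 = 23.01%.

23.01 wt%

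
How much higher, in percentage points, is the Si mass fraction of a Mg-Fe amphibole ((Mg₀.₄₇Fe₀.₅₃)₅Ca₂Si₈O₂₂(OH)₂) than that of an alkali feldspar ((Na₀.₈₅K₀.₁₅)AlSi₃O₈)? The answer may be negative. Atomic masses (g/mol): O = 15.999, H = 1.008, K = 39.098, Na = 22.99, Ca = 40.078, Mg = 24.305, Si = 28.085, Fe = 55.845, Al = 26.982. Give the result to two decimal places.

First mineral: 224.680 g Si in 895.934 g formula = 25.08 wt% Si.
Second mineral: 84.255 g Si in 264.635 g formula = 31.84 wt% Si.
25.08% − 31.84% gives a difference of -6.76 percentage points.

-6.76 percentage points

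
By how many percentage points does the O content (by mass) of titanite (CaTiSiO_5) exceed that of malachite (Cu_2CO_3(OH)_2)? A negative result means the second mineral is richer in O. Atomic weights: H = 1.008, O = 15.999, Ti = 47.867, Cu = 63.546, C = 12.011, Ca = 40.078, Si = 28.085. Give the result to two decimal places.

First mineral: 79.995 g O in 196.025 g formula = 40.81 wt% O.
Second mineral: 79.995 g O in 221.114 g formula = 36.18 wt% O.
40.81% − 36.18% gives a difference of 4.63 percentage points.

4.63 percentage points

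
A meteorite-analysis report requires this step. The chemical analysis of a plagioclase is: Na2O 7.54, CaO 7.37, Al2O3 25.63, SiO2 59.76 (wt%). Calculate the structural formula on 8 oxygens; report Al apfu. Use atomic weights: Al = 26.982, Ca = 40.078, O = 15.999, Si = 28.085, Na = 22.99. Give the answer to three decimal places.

Na2O: 7.54/61.979 = 0.12165 mol → 0.24330 mol Na, 0.12165 mol O.
CaO: 7.37/56.077 = 0.13143 mol → 0.13143 mol Ca, 0.13143 mol O.
Al2O3: 25.63/101.961 = 0.25137 mol → 0.50274 mol Al, 0.75411 mol O.
SiO2: 59.76/60.083 = 0.99462 mol → 0.99462 mol Si, 1.98924 mol O.
Total oxygen = 2.99643 mol. Normalization factor = 8/2.99643 = 2.66984.
Al per 8 O = 0.50274 × 2.66984 = 1.342.

1.342 Al apfu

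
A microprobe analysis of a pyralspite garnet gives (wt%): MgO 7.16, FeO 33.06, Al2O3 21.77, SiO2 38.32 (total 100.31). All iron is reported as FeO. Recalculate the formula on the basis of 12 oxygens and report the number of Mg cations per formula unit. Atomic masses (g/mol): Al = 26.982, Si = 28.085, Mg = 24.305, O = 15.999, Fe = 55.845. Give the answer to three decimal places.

MgO (M=40.304): mol = 0.17765; Mg = 0.17765, O = 0.17765.
FeO (M=71.844): mol = 0.46016; Fe = 0.46016, O = 0.46016.
Al2O3 (M=101.961): mol = 0.21351; Al = 0.42702, O = 0.64053.
SiO2 (M=60.083): mol = 0.63778; Si = 0.63778, O = 1.27556.
ΣO = 2.55390; factor = 12/ΣO = 4.69870.
Mg apfu = 0.17765 × 4.69870 = 0.835.

0.835 Mg apfu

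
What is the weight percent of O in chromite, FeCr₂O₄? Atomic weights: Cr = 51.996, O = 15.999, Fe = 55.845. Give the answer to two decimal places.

28.59 wt%

Molar mass of FeCr₂O₄: 1·55.845 + 2·51.996 + 4·15.999 = 223.833 g/mol.
Mass of O per formula unit: 4 × 15.999 = 63.996 g.
Weight fraction O = 63.996 / 223.833 = 0.2859.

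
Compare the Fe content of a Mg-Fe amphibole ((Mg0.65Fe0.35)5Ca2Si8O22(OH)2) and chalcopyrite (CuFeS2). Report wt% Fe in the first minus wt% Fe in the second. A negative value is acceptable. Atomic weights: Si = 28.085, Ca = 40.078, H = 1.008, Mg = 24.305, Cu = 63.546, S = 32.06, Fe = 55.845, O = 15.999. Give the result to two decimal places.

First mineral: 97.729 g Fe in 867.548 g formula = 11.26 wt% Fe.
Second mineral: 55.845 g Fe in 183.511 g formula = 30.43 wt% Fe.
11.26% − 30.43% gives a difference of -19.17 percentage points.

-19.17 percentage points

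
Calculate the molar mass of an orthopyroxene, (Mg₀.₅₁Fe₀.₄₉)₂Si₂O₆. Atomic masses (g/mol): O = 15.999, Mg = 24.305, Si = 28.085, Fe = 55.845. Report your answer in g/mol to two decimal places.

The formula mass is the sum 1.02*24.305 + 0.98*55.845 + 2*28.085 + 6*15.999.

231.68 g/mol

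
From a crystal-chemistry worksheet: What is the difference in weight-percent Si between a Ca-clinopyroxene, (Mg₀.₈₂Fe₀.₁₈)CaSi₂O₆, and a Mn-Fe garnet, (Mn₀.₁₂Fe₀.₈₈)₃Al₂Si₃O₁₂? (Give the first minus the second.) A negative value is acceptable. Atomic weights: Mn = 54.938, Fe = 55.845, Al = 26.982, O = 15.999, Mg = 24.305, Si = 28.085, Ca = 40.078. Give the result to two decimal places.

Si in (Mg₀.₈₂Fe₀.₁₈)CaSi₂O₆: molar mass 222.224 g/mol; 2×28.085 = 56.170 g → 25.28 wt%.
Si in (Mn₀.₁₂Fe₀.₈₈)₃Al₂Si₃O₁₂: molar mass 497.415 g/mol; 3×28.085 = 84.255 g → 16.94 wt%.
Difference = 25.28 − 16.94 = 8.34 percentage points.

8.34 percentage points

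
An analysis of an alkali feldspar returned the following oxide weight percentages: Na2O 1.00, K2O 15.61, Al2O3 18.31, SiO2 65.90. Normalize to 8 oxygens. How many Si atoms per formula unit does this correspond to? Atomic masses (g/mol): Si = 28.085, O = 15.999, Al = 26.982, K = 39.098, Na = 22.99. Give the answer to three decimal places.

3.011 Si apfu

Na2O (M=61.979): mol = 0.01613; Na = 0.03226, O = 0.01613.
K2O (M=94.195): mol = 0.16572; K = 0.33144, O = 0.16572.
Al2O3 (M=101.961): mol = 0.17958; Al = 0.35916, O = 0.53874.
SiO2 (M=60.083): mol = 1.09682; Si = 1.09682, O = 2.19364.
ΣO = 2.91423; factor = 8/ΣO = 2.74515.
Si apfu = 1.09682 × 2.74515 = 3.011.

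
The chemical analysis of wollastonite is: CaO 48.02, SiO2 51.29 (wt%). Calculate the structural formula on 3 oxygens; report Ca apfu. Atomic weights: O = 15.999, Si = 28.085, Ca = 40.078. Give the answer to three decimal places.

1.002 Ca apfu

CaO (M=56.077): mol = 0.85632; Ca = 0.85632, O = 0.85632.
SiO2 (M=60.083): mol = 0.85365; Si = 0.85365, O = 1.70730.
ΣO = 2.56362; factor = 3/ΣO = 1.17022.
Ca apfu = 0.85632 × 1.17022 = 1.002.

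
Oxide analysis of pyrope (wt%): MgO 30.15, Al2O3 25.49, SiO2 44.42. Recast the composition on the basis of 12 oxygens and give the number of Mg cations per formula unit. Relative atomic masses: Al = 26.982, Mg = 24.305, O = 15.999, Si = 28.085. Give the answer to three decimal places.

3.016 Mg apfu

MgO (M=40.304): mol = 0.74806; Mg = 0.74806, O = 0.74806.
Al2O3 (M=101.961): mol = 0.25000; Al = 0.50000, O = 0.75000.
SiO2 (M=60.083): mol = 0.73931; Si = 0.73931, O = 1.47862.
ΣO = 2.97668; factor = 12/ΣO = 4.03134.
Mg apfu = 0.74806 × 4.03134 = 3.016.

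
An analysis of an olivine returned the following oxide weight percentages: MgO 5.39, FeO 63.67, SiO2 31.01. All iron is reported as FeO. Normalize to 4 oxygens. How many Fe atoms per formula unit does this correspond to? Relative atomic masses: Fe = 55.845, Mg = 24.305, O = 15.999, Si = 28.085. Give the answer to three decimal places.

5.39 wt% MgO ÷ 40.304 g/mol = 0.13373 mol, giving 0.13373 Mg and 0.13373 O.
63.67 wt% FeO ÷ 71.844 g/mol = 0.88623 mol, giving 0.88623 Fe and 0.88623 O.
31.01 wt% SiO2 ÷ 60.083 g/mol = 0.51612 mol, giving 0.51612 Si and 1.03224 O.
Oxygen sums to 2.05220; scaling by 4/2.05220 = 1.94913 puts the formula on 4 O.
Fe: 0.88623 × 1.94913 = 1.727 atoms per formula unit.

1.727 Fe apfu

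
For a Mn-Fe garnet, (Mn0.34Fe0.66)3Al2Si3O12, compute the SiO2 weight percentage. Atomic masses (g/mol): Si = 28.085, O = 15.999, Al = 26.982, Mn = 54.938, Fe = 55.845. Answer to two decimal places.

36.28 wt%

M((Mn0.34Fe0.66)3Al2Si3O12) = 496.817 g/mol; M(SiO2) = 60.083 g/mol.
Moles SiO2 per formula unit = 3 Si ÷ 1 = 3.0000.
SiO2 fraction = (3.0000 × 60.083) / 496.817 = 180.249/496.817 = 0.3628.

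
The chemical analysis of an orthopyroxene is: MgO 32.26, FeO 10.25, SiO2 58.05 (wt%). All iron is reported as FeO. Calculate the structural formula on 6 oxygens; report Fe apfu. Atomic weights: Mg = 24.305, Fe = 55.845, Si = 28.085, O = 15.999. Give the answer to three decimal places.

0.298 Fe apfu

32.26 wt% MgO ÷ 40.304 g/mol = 0.80042 mol, giving 0.80042 Mg and 0.80042 O.
10.25 wt% FeO ÷ 71.844 g/mol = 0.14267 mol, giving 0.14267 Fe and 0.14267 O.
58.05 wt% SiO2 ÷ 60.083 g/mol = 0.96616 mol, giving 0.96616 Si and 1.93232 O.
Oxygen sums to 2.87541; scaling by 6/2.87541 = 2.08666 puts the formula on 6 O.
Fe: 0.14267 × 2.08666 = 0.298 atoms per formula unit.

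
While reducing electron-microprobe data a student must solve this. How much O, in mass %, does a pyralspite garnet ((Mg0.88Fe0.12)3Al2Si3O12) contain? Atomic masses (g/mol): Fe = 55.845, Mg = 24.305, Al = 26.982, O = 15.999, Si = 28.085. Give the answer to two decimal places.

M((Mg0.88Fe0.12)3Al2Si3O12) = 414.476 g/mol.
O contributes 12 × 15.999 = 191.988 g per mole.
191.988/414.476 = 0.4632 → 46.32%.

46.32 mass %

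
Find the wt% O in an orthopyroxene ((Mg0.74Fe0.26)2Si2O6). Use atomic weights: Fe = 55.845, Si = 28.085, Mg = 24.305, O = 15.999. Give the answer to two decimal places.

44.20 mass %

Formula mass = 1.48·24.305 + 0.52·55.845 + 2·28.085 + 6·15.999 = 217.175 g/mol, of which 95.994 g is O.
So O makes up 95.994/217.175 = 0.4420 of the mass, i.e. 44.20%.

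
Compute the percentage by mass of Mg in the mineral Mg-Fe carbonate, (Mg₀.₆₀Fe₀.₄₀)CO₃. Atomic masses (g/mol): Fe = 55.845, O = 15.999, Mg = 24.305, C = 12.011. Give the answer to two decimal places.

15.05 wt%

Molar mass of (Mg₀.₆₀Fe₀.₄₀)CO₃: 0.60*24.305 + 0.40*55.845 + 1*12.011 + 3*15.999 = 96.929 g/mol.
Mass of Mg per formula unit: 0.60 × 24.305 = 14.583 g.
Weight fraction Mg = 14.583 / 96.929 = 0.1505.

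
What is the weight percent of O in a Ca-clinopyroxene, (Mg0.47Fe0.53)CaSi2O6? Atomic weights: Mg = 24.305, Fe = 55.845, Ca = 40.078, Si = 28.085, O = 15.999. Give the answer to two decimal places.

41.15 mass %

Formula mass = 0.47*24.305 + 0.53*55.845 + 1*40.078 + 2*28.085 + 6*15.999 = 233.263 g/mol, of which 95.994 g is O.
So O makes up 95.994/233.263 = 0.4115 of the mass, i.e. 41.15%.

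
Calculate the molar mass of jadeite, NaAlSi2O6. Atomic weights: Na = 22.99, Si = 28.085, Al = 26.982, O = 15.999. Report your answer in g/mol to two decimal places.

202.14 g/mol

Na: 1 × 22.99 = 22.9900
Al: 1 × 26.982 = 26.9820
Si: 2 × 28.085 = 56.1700
O: 6 × 15.999 = 95.9940
Summing the contributions gives the formula mass.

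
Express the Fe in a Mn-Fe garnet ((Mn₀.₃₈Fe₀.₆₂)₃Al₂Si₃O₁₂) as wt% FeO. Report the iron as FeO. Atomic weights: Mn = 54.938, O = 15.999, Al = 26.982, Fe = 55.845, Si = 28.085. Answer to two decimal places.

M((Mn₀.₃₈Fe₀.₆₂)₃Al₂Si₃O₁₂) = 496.708 g/mol; M(FeO) = 71.844 g/mol.
Moles FeO per formula unit = 1.86 Fe ÷ 1 = 1.8600.
FeO fraction = (1.8600 × 71.844) / 496.708 = 133.630/496.708 = 0.2690.

26.90 wt%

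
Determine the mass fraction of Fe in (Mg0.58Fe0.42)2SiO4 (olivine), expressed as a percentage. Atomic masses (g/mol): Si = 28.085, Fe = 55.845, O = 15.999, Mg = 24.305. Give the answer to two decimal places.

Formula mass = 1.16*24.305 + 0.84*55.845 + 1*28.085 + 4*15.999 = 167.185 g/mol, of which 46.910 g is Fe.
So Fe makes up 46.910/167.185 = 0.2806 of the mass, i.e. 28.06%.

28.06 weight percent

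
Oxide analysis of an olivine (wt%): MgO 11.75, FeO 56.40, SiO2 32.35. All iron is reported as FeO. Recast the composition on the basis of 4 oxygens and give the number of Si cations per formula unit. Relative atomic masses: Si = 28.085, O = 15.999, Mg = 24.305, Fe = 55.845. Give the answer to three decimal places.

1.000 Si apfu

MgO (M=40.304): mol = 0.29153; Mg = 0.29153, O = 0.29153.
FeO (M=71.844): mol = 0.78503; Fe = 0.78503, O = 0.78503.
SiO2 (M=60.083): mol = 0.53842; Si = 0.53842, O = 1.07684.
ΣO = 2.15340; factor = 4/ΣO = 1.85753.
Si apfu = 0.53842 × 1.85753 = 1.000.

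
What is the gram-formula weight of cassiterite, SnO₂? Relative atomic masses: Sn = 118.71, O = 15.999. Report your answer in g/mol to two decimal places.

Sn: 1 × 118.71 = 118.7100
O: 2 × 15.999 = 31.9980
Summing the contributions gives the formula mass.

150.71 g/mol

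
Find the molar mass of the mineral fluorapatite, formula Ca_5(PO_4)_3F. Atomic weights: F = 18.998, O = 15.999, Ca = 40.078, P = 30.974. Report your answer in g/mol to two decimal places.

The formula mass is the sum 5·40.078 + 3·30.974 + 12·15.999 + 1·18.998.

504.30 g/mol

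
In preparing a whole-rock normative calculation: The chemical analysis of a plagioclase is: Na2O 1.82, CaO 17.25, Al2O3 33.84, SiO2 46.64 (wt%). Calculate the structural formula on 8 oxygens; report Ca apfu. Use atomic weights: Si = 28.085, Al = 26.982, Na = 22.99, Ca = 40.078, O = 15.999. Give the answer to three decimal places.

0.853 Ca apfu

Na2O: 1.82/61.979 = 0.02936 mol → 0.05872 mol Na, 0.02936 mol O.
CaO: 17.25/56.077 = 0.30761 mol → 0.30761 mol Ca, 0.30761 mol O.
Al2O3: 33.84/101.961 = 0.33189 mol → 0.66378 mol Al, 0.99567 mol O.
SiO2: 46.64/60.083 = 0.77626 mol → 0.77626 mol Si, 1.55252 mol O.
Total oxygen = 2.88516 mol. Normalization factor = 8/2.88516 = 2.77281.
Ca per 8 O = 0.30761 × 2.77281 = 0.853.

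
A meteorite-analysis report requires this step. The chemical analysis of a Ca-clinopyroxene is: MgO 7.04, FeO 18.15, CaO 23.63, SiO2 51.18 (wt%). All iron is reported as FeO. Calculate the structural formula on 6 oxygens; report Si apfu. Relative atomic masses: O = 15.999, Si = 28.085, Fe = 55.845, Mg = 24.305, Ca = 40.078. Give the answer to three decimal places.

2.002 Si apfu

7.04 wt% MgO ÷ 40.304 g/mol = 0.17467 mol, giving 0.17467 Mg and 0.17467 O.
18.15 wt% FeO ÷ 71.844 g/mol = 0.25263 mol, giving 0.25263 Fe and 0.25263 O.
23.63 wt% CaO ÷ 56.077 g/mol = 0.42138 mol, giving 0.42138 Ca and 0.42138 O.
51.18 wt% SiO2 ÷ 60.083 g/mol = 0.85182 mol, giving 0.85182 Si and 1.70364 O.
Oxygen sums to 2.55232; scaling by 6/2.55232 = 2.35080 puts the formula on 6 O.
Si: 0.85182 × 2.35080 = 2.002 atoms per formula unit.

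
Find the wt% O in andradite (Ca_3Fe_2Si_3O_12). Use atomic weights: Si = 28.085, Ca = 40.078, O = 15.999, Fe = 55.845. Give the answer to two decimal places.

M(Ca_3Fe_2Si_3O_12) = 508.167 g/mol.
O contributes 12 × 15.999 = 191.988 g per mole.
191.988/508.167 = 0.3778 → 37.78%.

37.78 weight percent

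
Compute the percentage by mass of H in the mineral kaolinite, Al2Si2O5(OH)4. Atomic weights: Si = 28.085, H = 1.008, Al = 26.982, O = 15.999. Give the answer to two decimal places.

Formula mass = 2·26.982 + 2·28.085 + 9·15.999 + 4·1.008 = 258.157 g/mol, of which 4.032 g is H.
So H makes up 4.032/258.157 = 0.0156 of the mass, i.e. 1.56%.

1.56 mass %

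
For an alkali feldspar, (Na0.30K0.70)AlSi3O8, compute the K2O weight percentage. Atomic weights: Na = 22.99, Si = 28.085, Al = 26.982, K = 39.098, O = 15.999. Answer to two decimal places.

M((Na0.30K0.70)AlSi3O8) = 273.495 g/mol; M(K2O) = 94.195 g/mol.
Moles K2O per formula unit = 0.70 K ÷ 2 = 0.3500.
K2O fraction = (0.3500 × 94.195) / 273.495 = 32.968/273.495 = 0.1205.

12.05 wt%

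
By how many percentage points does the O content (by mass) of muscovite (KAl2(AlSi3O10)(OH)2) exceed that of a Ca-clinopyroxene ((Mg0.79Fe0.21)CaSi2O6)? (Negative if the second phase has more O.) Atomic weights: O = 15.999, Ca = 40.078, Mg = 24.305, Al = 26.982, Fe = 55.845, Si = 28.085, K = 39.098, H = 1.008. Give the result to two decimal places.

O in KAl2(AlSi3O10)(OH)2: molar mass 398.303 g/mol; 12×15.999 = 191.988 g → 48.20 wt%.
O in (Mg0.79Fe0.21)CaSi2O6: molar mass 223.170 g/mol; 6×15.999 = 95.994 g → 43.01 wt%.
Difference = 48.20 − 43.01 = 5.19 percentage points.

5.19 percentage points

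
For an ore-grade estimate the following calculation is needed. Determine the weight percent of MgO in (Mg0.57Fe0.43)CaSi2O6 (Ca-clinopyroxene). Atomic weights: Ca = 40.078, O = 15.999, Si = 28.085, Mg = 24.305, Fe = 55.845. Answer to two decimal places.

9.98 wt%

M((Mg0.57Fe0.43)CaSi2O6) = 230.109 g/mol; M(MgO) = 40.304 g/mol.
Moles MgO per formula unit = 0.57 Mg ÷ 1 = 0.5700.
MgO fraction = (0.5700 × 40.304) / 230.109 = 22.973/230.109 = 0.0998.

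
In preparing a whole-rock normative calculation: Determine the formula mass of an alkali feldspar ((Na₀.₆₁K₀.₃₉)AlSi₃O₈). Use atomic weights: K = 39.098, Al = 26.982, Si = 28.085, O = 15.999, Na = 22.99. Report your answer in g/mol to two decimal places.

M = 0.61*22.99 + 0.39*39.098 + 1*26.982 + 3*28.085 + 8*15.999

268.50 g/mol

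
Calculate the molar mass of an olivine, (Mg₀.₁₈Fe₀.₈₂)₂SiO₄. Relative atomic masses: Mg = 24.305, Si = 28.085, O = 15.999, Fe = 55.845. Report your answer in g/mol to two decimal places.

192.42 g/mol

The formula mass is the sum 0.36*24.305 + 1.64*55.845 + 1*28.085 + 4*15.999.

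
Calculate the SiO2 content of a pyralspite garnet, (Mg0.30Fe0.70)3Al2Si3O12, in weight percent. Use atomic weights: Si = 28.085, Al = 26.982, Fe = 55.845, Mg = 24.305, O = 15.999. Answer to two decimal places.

Formula mass = 469.356 g/mol.
3 Si → 3.0000 mol SiO2 per formula unit; M(SiO2) = 60.083, so SiO2 mass = 180.249 g.
180.249/469.356 × 100 = 38.40 wt%.

38.40 wt%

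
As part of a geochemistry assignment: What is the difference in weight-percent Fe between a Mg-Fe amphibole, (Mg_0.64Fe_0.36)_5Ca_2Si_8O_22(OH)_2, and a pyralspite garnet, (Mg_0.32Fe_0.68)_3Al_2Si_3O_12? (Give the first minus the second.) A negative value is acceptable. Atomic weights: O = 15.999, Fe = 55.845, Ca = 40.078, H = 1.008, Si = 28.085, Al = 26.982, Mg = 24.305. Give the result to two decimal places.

-12.80 percentage points

First mineral: 100.521 g Fe in 869.125 g formula = 11.57 wt% Fe.
Second mineral: 113.924 g Fe in 467.464 g formula = 24.37 wt% Fe.
11.57% − 24.37% gives a difference of -12.80 percentage points.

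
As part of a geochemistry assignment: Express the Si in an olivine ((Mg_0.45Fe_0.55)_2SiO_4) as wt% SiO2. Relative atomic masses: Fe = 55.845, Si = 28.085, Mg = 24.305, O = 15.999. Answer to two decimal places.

34.26 wt%

Molar mass of (Mg_0.45Fe_0.55)_2SiO_4 = 0.90·24.305 + 1.10·55.845 + 1·28.085 + 4·15.999 = 175.385 g/mol.
Each formula unit contains 1 Si, equivalent to 1/1 = 1.0000 mol SiO2.
M(SiO2) = 1×28.085 + 2×15.999 = 60.083 g/mol.
Mass of SiO2 per formula unit = 1.0000 × 60.083 = 60.083 g.
SiO2 wt% = 60.083 / 175.385 × 100 = 34.26%.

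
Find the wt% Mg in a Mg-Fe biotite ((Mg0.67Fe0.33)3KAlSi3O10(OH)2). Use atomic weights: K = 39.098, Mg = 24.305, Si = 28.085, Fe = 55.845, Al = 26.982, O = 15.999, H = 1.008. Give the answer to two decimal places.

M((Mg0.67Fe0.33)3KAlSi3O10(OH)2) = 448.479 g/mol.
Mg contributes 2.01 × 24.305 = 48.853 g per mole.
48.853/448.479 = 0.1089 → 10.89%.

10.89 mass %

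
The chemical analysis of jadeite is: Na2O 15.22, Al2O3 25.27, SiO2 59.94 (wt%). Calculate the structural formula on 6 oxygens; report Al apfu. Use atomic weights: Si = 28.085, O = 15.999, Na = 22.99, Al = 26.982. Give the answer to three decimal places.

0.997 Al apfu

Na2O (M=61.979): mol = 0.24557; Na = 0.49114, O = 0.24557.
Al2O3 (M=101.961): mol = 0.24784; Al = 0.49568, O = 0.74352.
SiO2 (M=60.083): mol = 0.99762; Si = 0.99762, O = 1.99524.
ΣO = 2.98433; factor = 6/ΣO = 2.01050.
Al apfu = 0.49568 × 2.01050 = 0.997.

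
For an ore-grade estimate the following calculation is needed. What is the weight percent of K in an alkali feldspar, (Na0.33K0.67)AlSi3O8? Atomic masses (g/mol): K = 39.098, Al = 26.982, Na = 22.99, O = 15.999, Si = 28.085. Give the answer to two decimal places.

Molar mass of (Na0.33K0.67)AlSi3O8: 0.33*22.99 + 0.67*39.098 + 1*26.982 + 3*28.085 + 8*15.999 = 273.011 g/mol.
Mass of K per formula unit: 0.67 × 39.098 = 26.196 g.
Weight fraction K = 26.196 / 273.011 = 0.0960.

9.60 mass %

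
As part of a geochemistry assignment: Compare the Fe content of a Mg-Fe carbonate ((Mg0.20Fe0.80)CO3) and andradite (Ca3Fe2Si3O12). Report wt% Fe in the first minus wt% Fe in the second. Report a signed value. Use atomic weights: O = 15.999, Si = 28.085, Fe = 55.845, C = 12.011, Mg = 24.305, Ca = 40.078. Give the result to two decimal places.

M((Mg0.20Fe0.80)CO3) = 109.545 g/mol, so wt% Fe = 44.676/109.545 × 100 = 40.78%.
M(Ca3Fe2Si3O12) = 508.167 g/mol, so wt% Fe = 111.690/508.167 × 100 = 21.98%.
40.78 − 21.98 = 18.80 pp.

18.80 percentage points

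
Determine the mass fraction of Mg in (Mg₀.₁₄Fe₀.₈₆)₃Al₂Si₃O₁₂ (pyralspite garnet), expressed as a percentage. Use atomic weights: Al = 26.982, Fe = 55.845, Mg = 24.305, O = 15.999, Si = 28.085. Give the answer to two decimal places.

2.11 mass %

Formula mass = 0.42·24.305 + 2.58·55.845 + 2·26.982 + 3·28.085 + 12·15.999 = 484.495 g/mol, of which 10.208 g is Mg.
So Mg makes up 10.208/484.495 = 0.0211 of the mass, i.e. 2.11%.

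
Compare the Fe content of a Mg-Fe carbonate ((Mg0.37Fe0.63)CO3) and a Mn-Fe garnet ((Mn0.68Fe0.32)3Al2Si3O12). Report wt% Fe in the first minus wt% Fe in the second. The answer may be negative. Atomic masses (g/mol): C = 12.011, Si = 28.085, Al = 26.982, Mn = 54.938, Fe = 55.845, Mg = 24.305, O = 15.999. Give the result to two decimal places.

22.96 percentage points

First mineral: 35.182 g Fe in 104.183 g formula = 33.77 wt% Fe.
Second mineral: 53.611 g Fe in 495.892 g formula = 10.81 wt% Fe.
33.77% − 10.81% gives a difference of 22.96 percentage points.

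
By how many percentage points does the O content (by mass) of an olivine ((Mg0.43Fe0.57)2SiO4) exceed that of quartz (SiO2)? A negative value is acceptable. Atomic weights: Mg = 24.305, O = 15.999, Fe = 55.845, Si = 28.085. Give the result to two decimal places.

M((Mg0.43Fe0.57)2SiO4) = 176.647 g/mol, so wt% O = 63.996/176.647 × 100 = 36.23%.
M(SiO2) = 60.083 g/mol, so wt% O = 31.998/60.083 × 100 = 53.26%.
36.23 − 53.26 = -17.03 pp.

-17.03 percentage points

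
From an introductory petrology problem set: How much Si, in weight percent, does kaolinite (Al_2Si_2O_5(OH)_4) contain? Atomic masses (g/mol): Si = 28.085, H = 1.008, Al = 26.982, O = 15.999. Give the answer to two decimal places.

M(Al_2Si_2O_5(OH)_4) = 258.157 g/mol.
Si contributes 2 × 28.085 = 56.170 g per mole.
56.170/258.157 = 0.2176 → 21.76%.

21.76 weight percent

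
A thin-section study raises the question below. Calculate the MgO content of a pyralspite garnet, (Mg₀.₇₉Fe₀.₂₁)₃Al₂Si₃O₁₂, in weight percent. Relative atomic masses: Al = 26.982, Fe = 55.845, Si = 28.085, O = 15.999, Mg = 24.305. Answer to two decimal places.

M((Mg₀.₇₉Fe₀.₂₁)₃Al₂Si₃O₁₂) = 422.992 g/mol; M(MgO) = 40.304 g/mol.
Moles MgO per formula unit = 2.37 Mg ÷ 1 = 2.3700.
MgO fraction = (2.3700 × 40.304) / 422.992 = 95.520/422.992 = 0.2258.

22.58 wt%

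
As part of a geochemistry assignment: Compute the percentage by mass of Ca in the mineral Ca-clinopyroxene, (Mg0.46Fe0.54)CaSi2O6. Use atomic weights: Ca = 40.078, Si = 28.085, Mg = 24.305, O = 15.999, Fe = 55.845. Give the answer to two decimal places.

17.16 weight percent

M((Mg0.46Fe0.54)CaSi2O6) = 233.579 g/mol.
Ca contributes 1 × 40.078 = 40.078 g per mole.
40.078/233.579 = 0.1716 → 17.16%.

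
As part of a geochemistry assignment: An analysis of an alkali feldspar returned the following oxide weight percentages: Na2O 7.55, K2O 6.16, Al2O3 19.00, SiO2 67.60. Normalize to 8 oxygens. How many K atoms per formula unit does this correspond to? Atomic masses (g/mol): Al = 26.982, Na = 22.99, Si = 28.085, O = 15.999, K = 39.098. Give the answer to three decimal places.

0.349 K apfu

Na2O: 7.55/61.979 = 0.12182 mol → 0.24364 mol Na, 0.12182 mol O.
K2O: 6.16/94.195 = 0.06540 mol → 0.13080 mol K, 0.06540 mol O.
Al2O3: 19.00/101.961 = 0.18635 mol → 0.37270 mol Al, 0.55905 mol O.
SiO2: 67.60/60.083 = 1.12511 mol → 1.12511 mol Si, 2.25022 mol O.
Total oxygen = 2.99649 mol. Normalization factor = 8/2.99649 = 2.66979.
K per 8 O = 0.13080 × 2.66979 = 0.349.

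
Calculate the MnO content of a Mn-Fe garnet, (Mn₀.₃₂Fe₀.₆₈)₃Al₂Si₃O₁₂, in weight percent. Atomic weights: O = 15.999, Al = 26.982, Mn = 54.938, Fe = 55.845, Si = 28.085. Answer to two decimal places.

13.71 wt%

Formula mass = 496.871 g/mol.
0.96 Mn → 0.9600 mol MnO per formula unit; M(MnO) = 70.937, so MnO mass = 68.100 g.
68.100/496.871 × 100 = 13.71 wt%.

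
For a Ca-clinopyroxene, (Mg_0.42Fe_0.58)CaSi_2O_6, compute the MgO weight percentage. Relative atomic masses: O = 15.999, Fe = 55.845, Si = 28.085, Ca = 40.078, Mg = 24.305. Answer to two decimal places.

Formula mass = 234.840 g/mol.
0.42 Mg → 0.4200 mol MgO per formula unit; M(MgO) = 40.304, so MgO mass = 16.928 g.
16.928/234.840 × 100 = 7.21 wt%.

7.21 wt%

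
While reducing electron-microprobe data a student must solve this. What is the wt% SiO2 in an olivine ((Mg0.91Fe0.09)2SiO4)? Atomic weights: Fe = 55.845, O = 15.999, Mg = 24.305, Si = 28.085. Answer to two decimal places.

M((Mg0.91Fe0.09)2SiO4) = 146.368 g/mol; M(SiO2) = 60.083 g/mol.
Moles SiO2 per formula unit = 1 Si ÷ 1 = 1.0000.
SiO2 fraction = (1.0000 × 60.083) / 146.368 = 60.083/146.368 = 0.4105.

41.05 wt%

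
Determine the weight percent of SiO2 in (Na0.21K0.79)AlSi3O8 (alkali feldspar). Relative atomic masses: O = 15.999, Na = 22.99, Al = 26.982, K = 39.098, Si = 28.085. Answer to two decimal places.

65.56 wt%

Molar mass of (Na0.21K0.79)AlSi3O8 = 0.21×22.99 + 0.79×39.098 + 1×26.982 + 3×28.085 + 8×15.999 = 274.944 g/mol.
Each formula unit contains 3 Si, equivalent to 3/1 = 3.0000 mol SiO2.
M(SiO2) = 1×28.085 + 2×15.999 = 60.083 g/mol.
Mass of SiO2 per formula unit = 3.0000 × 60.083 = 180.249 g.
SiO2 wt% = 180.249 / 274.944 × 100 = 65.56%.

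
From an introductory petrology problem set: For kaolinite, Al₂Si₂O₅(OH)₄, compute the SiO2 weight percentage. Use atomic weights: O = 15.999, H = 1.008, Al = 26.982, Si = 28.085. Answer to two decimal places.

Molar mass of Al₂Si₂O₅(OH)₄ = 2·26.982 + 2·28.085 + 9·15.999 + 4·1.008 = 258.157 g/mol.
Each formula unit contains 2 Si, equivalent to 2/1 = 2.0000 mol SiO2.
M(SiO2) = 1×28.085 + 2×15.999 = 60.083 g/mol.
Mass of SiO2 per formula unit = 2.0000 × 60.083 = 120.166 g.
SiO2 wt% = 120.166 / 258.157 × 100 = 46.55%.

46.55 wt%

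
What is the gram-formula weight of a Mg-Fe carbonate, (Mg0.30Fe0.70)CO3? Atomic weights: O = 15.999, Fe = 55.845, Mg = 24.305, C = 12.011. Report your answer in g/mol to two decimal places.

106.39 g/mol

The formula mass is the sum 0.30×24.305 + 0.70×55.845 + 1×12.011 + 3×15.999.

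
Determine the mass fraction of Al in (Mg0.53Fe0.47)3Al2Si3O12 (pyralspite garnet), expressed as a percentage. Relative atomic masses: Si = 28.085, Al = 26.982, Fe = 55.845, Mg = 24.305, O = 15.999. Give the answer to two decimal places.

12.06 wt%

Formula mass = 1.59×24.305 + 1.41×55.845 + 2×26.982 + 3×28.085 + 12×15.999 = 447.593 g/mol, of which 53.964 g is Al.
So Al makes up 53.964/447.593 = 0.1206 of the mass, i.e. 12.06%.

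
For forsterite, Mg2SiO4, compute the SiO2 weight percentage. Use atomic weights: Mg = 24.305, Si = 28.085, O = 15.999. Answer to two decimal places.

M(Mg2SiO4) = 140.691 g/mol; M(SiO2) = 60.083 g/mol.
Moles SiO2 per formula unit = 1 Si ÷ 1 = 1.0000.
SiO2 fraction = (1.0000 × 60.083) / 140.691 = 60.083/140.691 = 0.4271.

42.71 wt%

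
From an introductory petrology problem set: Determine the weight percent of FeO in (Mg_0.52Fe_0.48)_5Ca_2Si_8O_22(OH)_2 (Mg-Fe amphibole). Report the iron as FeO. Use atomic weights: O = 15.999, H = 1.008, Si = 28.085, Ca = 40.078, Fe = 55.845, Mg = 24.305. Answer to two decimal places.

19.42 wt%

Molar mass of (Mg_0.52Fe_0.48)_5Ca_2Si_8O_22(OH)_2 = 2.60×24.305 + 2.40×55.845 + 2×40.078 + 8×28.085 + 24×15.999 + 2×1.008 = 888.049 g/mol.
Each formula unit contains 2.40 Fe, equivalent to 2.40/1 = 2.4000 mol FeO.
M(FeO) = 1×55.845 + 1×15.999 = 71.844 g/mol.
Mass of FeO per formula unit = 2.4000 × 71.844 = 172.426 g.
FeO wt% = 172.426 / 888.049 × 100 = 19.42%.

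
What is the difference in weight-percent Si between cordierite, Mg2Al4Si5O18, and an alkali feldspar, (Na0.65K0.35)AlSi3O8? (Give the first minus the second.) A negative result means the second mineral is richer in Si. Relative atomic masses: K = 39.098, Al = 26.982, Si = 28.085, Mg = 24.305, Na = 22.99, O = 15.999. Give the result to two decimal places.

First mineral: 140.425 g Si in 584.945 g formula = 24.01 wt% Si.
Second mineral: 84.255 g Si in 267.857 g formula = 31.46 wt% Si.
24.01% − 31.46% gives a difference of -7.45 percentage points.

-7.45 percentage points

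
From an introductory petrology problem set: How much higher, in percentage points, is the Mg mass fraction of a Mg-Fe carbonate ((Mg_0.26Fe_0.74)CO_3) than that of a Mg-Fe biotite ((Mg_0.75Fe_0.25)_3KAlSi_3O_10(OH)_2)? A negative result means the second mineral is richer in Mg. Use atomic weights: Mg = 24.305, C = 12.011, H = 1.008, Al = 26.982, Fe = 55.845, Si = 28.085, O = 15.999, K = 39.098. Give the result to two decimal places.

First mineral: 6.319 g Mg in 107.653 g formula = 5.87 wt% Mg.
Second mineral: 54.686 g Mg in 440.909 g formula = 12.40 wt% Mg.
5.87% − 12.40% gives a difference of -6.53 percentage points.

-6.53 percentage points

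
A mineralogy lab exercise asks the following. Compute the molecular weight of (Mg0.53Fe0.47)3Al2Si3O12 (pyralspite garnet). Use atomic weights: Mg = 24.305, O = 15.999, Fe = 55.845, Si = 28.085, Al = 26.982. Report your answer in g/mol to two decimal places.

447.59 g/mol

The formula mass is the sum 1.59×24.305 + 1.41×55.845 + 2×26.982 + 3×28.085 + 12×15.999.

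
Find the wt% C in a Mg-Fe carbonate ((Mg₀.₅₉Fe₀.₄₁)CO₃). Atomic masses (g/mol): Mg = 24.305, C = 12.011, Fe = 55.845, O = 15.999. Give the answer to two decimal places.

12.35 mass %

Molar mass of (Mg₀.₅₉Fe₀.₄₁)CO₃: 0.59*24.305 + 0.41*55.845 + 1*12.011 + 3*15.999 = 97.244 g/mol.
Mass of C per formula unit: 1 × 12.011 = 12.011 g.
Weight fraction C = 12.011 / 97.244 = 0.1235.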